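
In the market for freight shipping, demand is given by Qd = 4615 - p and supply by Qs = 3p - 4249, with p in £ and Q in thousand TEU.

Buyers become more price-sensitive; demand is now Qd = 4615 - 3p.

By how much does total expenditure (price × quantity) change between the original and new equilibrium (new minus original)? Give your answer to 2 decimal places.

-5045832.00

Original equilibrium: 4615 - p = 3p - 4249 gives 8864 = 4p, so p = 2216 and Q = 2399.
After the shift, demand is Qd = 4615 - 3p and supply is Qs = 3p - 4249.
Equate the new curves: 4615 - 3p = 3p - 4249, giving 8864 = 6p, p = 4432/3 ≈ 1477.3333, Q = 183.
Expenditure moves from 2216×2399 = 5316184 to 1477.3333×183 = 270352; change = -5045832.00.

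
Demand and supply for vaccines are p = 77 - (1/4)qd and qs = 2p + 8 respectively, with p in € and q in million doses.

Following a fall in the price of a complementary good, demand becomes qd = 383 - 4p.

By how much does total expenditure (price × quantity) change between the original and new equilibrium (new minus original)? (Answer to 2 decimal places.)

+2912.50

Initially, 308 - 4p = 2p + 8, so 300 = 6p and p = 50, q = 108.
With the change applied: demand qd = 383 - 4p, supply qs = 2p + 8.
New equilibrium: 383 - 4p = 2p + 8 ⇒ 375 = 6p ⇒ p = 62.5, q = 133.
Expenditure moves from 50×108 = 5400 to 62.5×133 = 8312.5; change = +2912.50.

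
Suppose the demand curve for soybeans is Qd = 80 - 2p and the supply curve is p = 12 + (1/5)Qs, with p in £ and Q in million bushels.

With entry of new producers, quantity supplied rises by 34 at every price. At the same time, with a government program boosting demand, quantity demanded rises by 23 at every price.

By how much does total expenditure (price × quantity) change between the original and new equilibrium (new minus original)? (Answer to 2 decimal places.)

Initially, 80 - 2p = 5p - 60, so 140 = 7p and p = 20, Q = 40.
The new curves are Qd = 103 - 2p (demand) and Qs = 5p - 26 (supply).
Setting them equal: 103 - 2p = 5p - 26 → 129 = 7p, so p = 129/7 ≈ 18.4286 and Q = 463/7 ≈ 66.1429.
Expenditure moves from 20×40 = 800 to 18.4286×66.1429 = 1218.9184; change = +418.92.

+418.92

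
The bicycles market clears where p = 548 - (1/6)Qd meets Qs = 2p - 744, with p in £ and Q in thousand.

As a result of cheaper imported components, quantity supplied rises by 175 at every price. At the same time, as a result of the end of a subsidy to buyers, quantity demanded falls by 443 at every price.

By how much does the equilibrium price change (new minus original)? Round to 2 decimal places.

-77.25

Original equilibrium: 3288 - 6p = 2p - 744 gives 4032 = 8p, so p = 504 and Q = 264.
The shock moves the curves to Qd = 2845 - 6p and Qs = 2p - 569.
Setting them equal: 2845 - 6p = 2p - 569 → 3414 = 8p, so p = 426.75 and Q = 284.5.
Δp = 426.75 − 504 = -77.25.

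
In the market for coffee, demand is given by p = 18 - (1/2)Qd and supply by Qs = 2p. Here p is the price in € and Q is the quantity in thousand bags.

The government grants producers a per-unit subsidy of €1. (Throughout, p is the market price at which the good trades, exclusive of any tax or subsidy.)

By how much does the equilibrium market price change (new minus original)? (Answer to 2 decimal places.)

Original equilibrium: 36 - 2p = 2p gives 36 = 4p, so p = 9 and Q = 18.
Since sellers receive the price plus the subsidy, the effective supply curve becomes Qs = 2p + 2.
Equate the new curves: 36 - 2p = 2p + 2, giving 34 = 4p, p = 8.5, Q = 19.
Δp = 8.5 − 9 = -0.50.

-0.50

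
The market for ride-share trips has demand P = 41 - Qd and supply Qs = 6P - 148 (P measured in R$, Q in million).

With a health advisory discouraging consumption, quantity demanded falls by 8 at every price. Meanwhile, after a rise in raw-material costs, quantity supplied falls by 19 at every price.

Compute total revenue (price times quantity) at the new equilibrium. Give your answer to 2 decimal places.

126.53

Before the shock: 41 - P = 6P - 148 ⇒ 189 = 7P ⇒ P = 27, Q = 14.
The shock moves the curves to Qd = 33 - P and Qs = 6P - 167.
Clearing the new market: 33 - P = 6P - 167, so P = 200/7 ≈ 28.5714 and Q = 31/7 ≈ 4.4286.
New expenditure = 28.5714 × 4.4286 = 126.53.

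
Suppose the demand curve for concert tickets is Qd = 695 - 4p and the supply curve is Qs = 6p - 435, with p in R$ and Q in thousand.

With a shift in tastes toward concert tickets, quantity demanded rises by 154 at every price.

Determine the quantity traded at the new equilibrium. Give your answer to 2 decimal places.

335.40

Solve the original market: 695 - 4p = 6p - 435, hence p = 113 and Q = 243.
The shock moves the curves to Qd = 849 - 4p and Qs = 6p - 435.
New equilibrium: 849 - 4p = 6p - 435 ⇒ 1284 = 10p ⇒ p = 128.4, Q = 335.4.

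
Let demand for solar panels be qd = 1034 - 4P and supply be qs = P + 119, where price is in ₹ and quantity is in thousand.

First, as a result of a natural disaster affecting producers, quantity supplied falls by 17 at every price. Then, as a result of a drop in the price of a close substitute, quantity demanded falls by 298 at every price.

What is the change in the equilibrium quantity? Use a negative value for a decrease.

-73.2

Original equilibrium: 1034 - 4P = P + 119 gives 915 = 5P, so P = 183 and q = 302.
The shock moves the curves to qd = 736 - 4P and qs = P + 102.
New equilibrium: 736 - 4P = P + 102 ⇒ 634 = 5P ⇒ P = 126.8, q = 228.8.
Δq = 228.8 − 302 = -73.2.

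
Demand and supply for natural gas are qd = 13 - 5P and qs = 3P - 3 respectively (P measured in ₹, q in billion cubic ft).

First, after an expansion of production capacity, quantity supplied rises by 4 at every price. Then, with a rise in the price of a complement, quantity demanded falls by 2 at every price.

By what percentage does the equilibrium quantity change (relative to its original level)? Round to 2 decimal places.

+58.33

Original equilibrium: 13 - 5P = 3P - 3 gives 16 = 8P, so P = 2 and q = 3.
The shock moves the curves to qd = 11 - 5P and qs = 3P + 1.
Equate the new curves: 11 - 5P = 3P + 1, giving 10 = 8P, P = 1.25, q = 4.75.
%Δq = (4.75 − 3) / 3 × 100 = +58.33%.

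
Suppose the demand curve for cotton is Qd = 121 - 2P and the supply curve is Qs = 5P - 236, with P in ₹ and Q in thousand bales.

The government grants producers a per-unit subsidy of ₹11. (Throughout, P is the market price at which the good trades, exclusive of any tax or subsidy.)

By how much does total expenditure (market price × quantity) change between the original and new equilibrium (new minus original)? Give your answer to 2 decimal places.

Initially, 121 - 2P = 5P - 236, so 357 = 7P and P = 51, Q = 19.
Since sellers receive the price plus the subsidy, the effective supply curve becomes Qs = 5P - 181.
Equate the new curves: 121 - 2P = 5P - 181, giving 302 = 7P, P = 302/7 ≈ 43.1429, Q = 243/7 ≈ 34.7143.
Expenditure moves from 51×19 = 969 to 43.1429×34.7143 = 1497.6735; change = +528.67.

+528.67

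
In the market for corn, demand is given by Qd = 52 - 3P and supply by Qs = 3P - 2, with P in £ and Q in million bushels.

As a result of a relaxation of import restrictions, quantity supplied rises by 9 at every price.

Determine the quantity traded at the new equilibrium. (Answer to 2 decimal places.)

Before the shock: 52 - 3P = 3P - 2 ⇒ 54 = 6P ⇒ P = 9, Q = 25.
With the change applied: demand Qd = 52 - 3P, supply Qs = 3P + 7.
New equilibrium: 52 - 3P = 3P + 7 ⇒ 45 = 6P ⇒ P = 7.5, Q = 29.5.

29.50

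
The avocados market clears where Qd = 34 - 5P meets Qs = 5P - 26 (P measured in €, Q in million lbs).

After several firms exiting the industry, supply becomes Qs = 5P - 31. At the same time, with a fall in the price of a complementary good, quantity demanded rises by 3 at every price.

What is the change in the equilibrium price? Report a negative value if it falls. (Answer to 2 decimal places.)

Original equilibrium: 34 - 5P = 5P - 26 gives 60 = 10P, so P = 6 and Q = 4.
After the shift, demand is Qd = 37 - 5P and supply is Qs = 5P - 31.
Setting them equal: 37 - 5P = 5P - 31 → 68 = 10P, so P = 6.8 and Q = 3.
ΔP = 6.8 − 6 = +0.80.

+0.80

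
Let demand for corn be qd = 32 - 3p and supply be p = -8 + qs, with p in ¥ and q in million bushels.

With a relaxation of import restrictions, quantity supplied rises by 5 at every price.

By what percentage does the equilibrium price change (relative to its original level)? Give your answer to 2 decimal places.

-20.83

Solve the original market: 32 - 3p = p + 8, hence p = 6 and q = 14.
The shock moves the curves to qd = 32 - 3p and qs = p + 13.
New equilibrium: 32 - 3p = p + 13 ⇒ 19 = 4p ⇒ p = 4.75, q = 17.75.
%Δp = (4.75 − 6) / 6 × 100 = -20.83%.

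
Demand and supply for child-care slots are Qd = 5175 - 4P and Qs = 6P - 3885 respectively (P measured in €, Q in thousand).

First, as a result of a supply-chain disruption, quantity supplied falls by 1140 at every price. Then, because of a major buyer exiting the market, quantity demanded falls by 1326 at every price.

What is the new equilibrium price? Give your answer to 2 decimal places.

887.40

Original equilibrium: 5175 - 4P = 6P - 3885 gives 9060 = 10P, so P = 906 and Q = 1551.
With the change applied: demand Qd = 3849 - 4P, supply Qs = 6P - 5025.
New equilibrium: 3849 - 4P = 6P - 5025 ⇒ 8874 = 10P ⇒ P = 887.4, Q = 299.4.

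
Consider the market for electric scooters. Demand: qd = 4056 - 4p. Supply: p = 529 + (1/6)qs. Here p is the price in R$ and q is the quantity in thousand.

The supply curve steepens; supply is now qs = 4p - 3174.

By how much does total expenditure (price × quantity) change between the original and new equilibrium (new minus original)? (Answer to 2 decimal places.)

Initially, 4056 - 4p = 6p - 3174, so 7230 = 10p and p = 723, q = 1164.
The new curves are qd = 4056 - 4p (demand) and qs = 4p - 3174 (supply).
New equilibrium: 4056 - 4p = 4p - 3174 ⇒ 7230 = 8p ⇒ p = 903.75, q = 441.
Expenditure moves from 723×1164 = 841572 to 903.75×441 = 398553.75; change = -443018.25.

-443018.25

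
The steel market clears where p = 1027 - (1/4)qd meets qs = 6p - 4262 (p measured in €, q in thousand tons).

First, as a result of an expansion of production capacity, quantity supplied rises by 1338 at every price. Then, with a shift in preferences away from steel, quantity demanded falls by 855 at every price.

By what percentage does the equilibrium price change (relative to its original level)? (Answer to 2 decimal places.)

Before the shock: 4108 - 4p = 6p - 4262 ⇒ 8370 = 10p ⇒ p = 837, q = 760.
With the change applied: demand qd = 3253 - 4p, supply qs = 6p - 2924.
New equilibrium: 3253 - 4p = 6p - 2924 ⇒ 6177 = 10p ⇒ p = 617.7, q = 782.2.
%Δp = (617.7 − 837) / 837 × 100 = -26.20%.

-26.20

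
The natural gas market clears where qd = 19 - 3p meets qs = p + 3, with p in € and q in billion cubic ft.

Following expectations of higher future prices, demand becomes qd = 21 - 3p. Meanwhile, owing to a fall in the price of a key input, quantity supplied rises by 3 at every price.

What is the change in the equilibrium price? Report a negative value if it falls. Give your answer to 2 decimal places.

-0.25

Original equilibrium: 19 - 3p = p + 3 gives 16 = 4p, so p = 4 and q = 7.
The new curves are qd = 21 - 3p (demand) and qs = p + 6 (supply).
Clearing the new market: 21 - 3p = p + 6, so p = 3.75 and q = 9.75.
Δp = 3.75 − 4 = -0.25.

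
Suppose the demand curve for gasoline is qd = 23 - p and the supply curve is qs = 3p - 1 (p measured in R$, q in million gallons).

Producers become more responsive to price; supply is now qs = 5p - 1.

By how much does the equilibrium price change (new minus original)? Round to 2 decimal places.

-2.00

Before the shock: 23 - p = 3p - 1 ⇒ 24 = 4p ⇒ p = 6, q = 17.
The shock moves the curves to qd = 23 - p and qs = 5p - 1.
New equilibrium: 23 - p = 5p - 1 ⇒ 24 = 6p ⇒ p = 4, q = 19.
Δp = 4 − 6 = -2.00.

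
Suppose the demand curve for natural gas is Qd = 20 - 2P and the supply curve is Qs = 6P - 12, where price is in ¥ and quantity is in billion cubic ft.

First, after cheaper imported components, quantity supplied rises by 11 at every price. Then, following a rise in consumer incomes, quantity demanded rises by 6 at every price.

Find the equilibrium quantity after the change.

Original equilibrium: 20 - 2P = 6P - 12 gives 32 = 8P, so P = 4 and Q = 12.
The new curves are Qd = 26 - 2P (demand) and Qs = 6P - 1 (supply).
Equate the new curves: 26 - 2P = 6P - 1, giving 27 = 8P, P = 3.375, Q = 19.25.

19.25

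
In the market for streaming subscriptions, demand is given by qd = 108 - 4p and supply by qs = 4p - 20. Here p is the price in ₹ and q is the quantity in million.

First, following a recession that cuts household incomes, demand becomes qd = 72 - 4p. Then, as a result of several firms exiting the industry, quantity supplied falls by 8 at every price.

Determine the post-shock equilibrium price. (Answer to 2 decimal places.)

12.50

Initially, 108 - 4p = 4p - 20, so 128 = 8p and p = 16, q = 44.
After the shift, demand is qd = 72 - 4p and supply is qs = 4p - 28.
New equilibrium: 72 - 4p = 4p - 28 ⇒ 100 = 8p ⇒ p = 12.5, q = 22.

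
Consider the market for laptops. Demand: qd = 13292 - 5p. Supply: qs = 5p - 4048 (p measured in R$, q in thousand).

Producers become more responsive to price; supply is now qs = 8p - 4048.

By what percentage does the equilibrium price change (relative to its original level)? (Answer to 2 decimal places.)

-23.08

Before the shock: 13292 - 5p = 5p - 4048 ⇒ 17340 = 10p ⇒ p = 1734, q = 4622.
The new curves are qd = 13292 - 5p (demand) and qs = 8p - 4048 (supply).
Clearing the new market: 13292 - 5p = 8p - 4048, so p = 17340/13 ≈ 1333.8462 and q = 86096/13 ≈ 6622.7692.
%Δp = (1333.8462 − 1734) / 1734 × 100 = -23.08%.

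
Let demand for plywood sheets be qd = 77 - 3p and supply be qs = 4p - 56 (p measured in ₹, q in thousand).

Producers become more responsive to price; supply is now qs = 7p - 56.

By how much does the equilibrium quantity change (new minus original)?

Initially, 77 - 3p = 4p - 56, so 133 = 7p and p = 19, q = 20.
With the change applied: demand qd = 77 - 3p, supply qs = 7p - 56.
New equilibrium: 77 - 3p = 7p - 56 ⇒ 133 = 10p ⇒ p = 13.3, q = 37.1.
Δq = 37.1 − 20 = +17.1.

+17.1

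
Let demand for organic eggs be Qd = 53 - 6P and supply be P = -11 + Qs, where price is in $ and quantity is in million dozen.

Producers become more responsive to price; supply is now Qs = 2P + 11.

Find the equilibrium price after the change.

Before the shock: 53 - 6P = P + 11 ⇒ 42 = 7P ⇒ P = 6, Q = 17.
After the shift, demand is Qd = 53 - 6P and supply is Qs = 2P + 11.
Equate the new curves: 53 - 6P = 2P + 11, giving 42 = 8P, P = 5.25, Q = 21.5.

5.25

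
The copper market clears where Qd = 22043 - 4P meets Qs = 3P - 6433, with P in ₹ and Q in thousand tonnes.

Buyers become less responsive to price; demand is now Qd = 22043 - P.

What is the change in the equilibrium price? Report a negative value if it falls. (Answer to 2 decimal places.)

Original equilibrium: 22043 - 4P = 3P - 6433 gives 28476 = 7P, so P = 4068 and Q = 5771.
The new curves are Qd = 22043 - P (demand) and Qs = 3P - 6433 (supply).
Setting them equal: 22043 - P = 3P - 6433 → 28476 = 4P, so P = 7119 and Q = 14924.
ΔP = 7119 − 4068 = +3051.00.

+3051.00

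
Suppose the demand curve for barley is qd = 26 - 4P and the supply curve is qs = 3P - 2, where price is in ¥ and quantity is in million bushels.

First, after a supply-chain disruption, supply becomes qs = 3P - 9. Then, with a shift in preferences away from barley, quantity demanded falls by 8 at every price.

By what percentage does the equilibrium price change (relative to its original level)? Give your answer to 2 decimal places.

-3.57

Initially, 26 - 4P = 3P - 2, so 28 = 7P and P = 4, q = 10.
With the change applied: demand qd = 18 - 4P, supply qs = 3P - 9.
New equilibrium: 18 - 4P = 3P - 9 ⇒ 27 = 7P ⇒ P = 27/7 ≈ 3.8571, q = 18/7 ≈ 2.5714.
%ΔP = (3.8571 − 4) / 4 × 100 = -3.57%.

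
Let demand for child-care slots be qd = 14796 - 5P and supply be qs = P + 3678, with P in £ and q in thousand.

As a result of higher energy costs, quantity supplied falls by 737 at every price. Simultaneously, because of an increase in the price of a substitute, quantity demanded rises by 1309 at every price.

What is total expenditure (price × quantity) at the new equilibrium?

11266190

Original equilibrium: 14796 - 5P = P + 3678 gives 11118 = 6P, so P = 1853 and q = 5531.
With the change applied: demand qd = 16105 - 5P, supply qs = P + 2941.
Setting them equal: 16105 - 5P = P + 2941 → 13164 = 6P, so P = 2194 and q = 5135.
New expenditure = 2194 × 5135 = 11266190.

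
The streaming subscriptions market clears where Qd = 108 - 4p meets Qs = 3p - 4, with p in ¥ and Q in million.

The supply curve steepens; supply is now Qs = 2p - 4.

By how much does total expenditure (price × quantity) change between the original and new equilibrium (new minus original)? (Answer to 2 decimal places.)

Initially, 108 - 4p = 3p - 4, so 112 = 7p and p = 16, Q = 44.
The new curves are Qd = 108 - 4p (demand) and Qs = 2p - 4 (supply).
Equate the new curves: 108 - 4p = 2p - 4, giving 112 = 6p, p = 56/3 ≈ 18.6667, Q = 100/3 ≈ 33.3333.
Expenditure moves from 16×44 = 704 to 18.6667×33.3333 = 622.2222; change = -81.78.

-81.78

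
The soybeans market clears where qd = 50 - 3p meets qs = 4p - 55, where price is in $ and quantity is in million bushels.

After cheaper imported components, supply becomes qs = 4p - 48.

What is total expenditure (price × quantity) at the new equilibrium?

112

Solve the original market: 50 - 3p = 4p - 55, hence p = 15 and q = 5.
The new curves are qd = 50 - 3p (demand) and qs = 4p - 48 (supply).
Clearing the new market: 50 - 3p = 4p - 48, so p = 14 and q = 8.
New expenditure = 14 × 8 = 112.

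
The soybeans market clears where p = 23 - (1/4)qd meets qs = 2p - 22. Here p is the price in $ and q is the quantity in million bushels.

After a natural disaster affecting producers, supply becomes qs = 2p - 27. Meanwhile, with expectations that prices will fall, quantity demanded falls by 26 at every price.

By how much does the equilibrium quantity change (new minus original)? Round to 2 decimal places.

Before the shock: 92 - 4p = 2p - 22 ⇒ 114 = 6p ⇒ p = 19, q = 16.
After the shift, demand is qd = 66 - 4p and supply is qs = 2p - 27.
Equate the new curves: 66 - 4p = 2p - 27, giving 93 = 6p, p = 15.5, q = 4.
Δq = 4 − 16 = -12.00.

-12.00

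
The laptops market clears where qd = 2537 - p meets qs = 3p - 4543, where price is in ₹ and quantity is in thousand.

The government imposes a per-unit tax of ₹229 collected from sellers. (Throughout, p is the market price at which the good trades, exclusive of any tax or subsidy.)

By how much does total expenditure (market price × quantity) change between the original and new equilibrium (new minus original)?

Original equilibrium: 2537 - p = 3p - 4543 gives 7080 = 4p, so p = 1770 and q = 767.
Since sellers keep the price net of the tax, the effective supply curve becomes qs = 3p - 5230.
Equate the new curves: 2537 - p = 3p - 5230, giving 7767 = 4p, p = 1941.75, q = 595.25.
Expenditure moves from 1770×767 = 1357590 to 1941.75×595.25 = 1155826.6875; change = -201763.3125.

-201763.3125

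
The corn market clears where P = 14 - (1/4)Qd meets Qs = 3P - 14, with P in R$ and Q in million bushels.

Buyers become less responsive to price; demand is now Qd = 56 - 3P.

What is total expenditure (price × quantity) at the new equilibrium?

Before the shock: 56 - 4P = 3P - 14 ⇒ 70 = 7P ⇒ P = 10, Q = 16.
The shock moves the curves to Qd = 56 - 3P and Qs = 3P - 14.
Setting them equal: 56 - 3P = 3P - 14 → 70 = 6P, so P = 35/3 ≈ 11.6667 and Q = 21.
New expenditure = 11.6667 × 21 = 245.

245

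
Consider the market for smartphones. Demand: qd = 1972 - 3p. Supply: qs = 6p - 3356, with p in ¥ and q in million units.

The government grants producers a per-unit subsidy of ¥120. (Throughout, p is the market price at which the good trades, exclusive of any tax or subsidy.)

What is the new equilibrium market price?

Before the shock: 1972 - 3p = 6p - 3356 ⇒ 5328 = 9p ⇒ p = 592, q = 196.
Since sellers receive the price plus the subsidy, the effective supply curve becomes qs = 6p - 2636.
Clearing the new market: 1972 - 3p = 6p - 2636, so p = 512 and q = 436.

512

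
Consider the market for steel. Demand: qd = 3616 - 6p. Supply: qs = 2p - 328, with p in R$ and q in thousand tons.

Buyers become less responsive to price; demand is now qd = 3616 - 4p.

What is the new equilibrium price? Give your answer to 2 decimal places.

657.33

Before the shock: 3616 - 6p = 2p - 328 ⇒ 3944 = 8p ⇒ p = 493, q = 658.
The new curves are qd = 3616 - 4p (demand) and qs = 2p - 328 (supply).
Setting them equal: 3616 - 4p = 2p - 328 → 3944 = 6p, so p = 1972/3 ≈ 657.3333 and q = 2960/3 ≈ 986.6667.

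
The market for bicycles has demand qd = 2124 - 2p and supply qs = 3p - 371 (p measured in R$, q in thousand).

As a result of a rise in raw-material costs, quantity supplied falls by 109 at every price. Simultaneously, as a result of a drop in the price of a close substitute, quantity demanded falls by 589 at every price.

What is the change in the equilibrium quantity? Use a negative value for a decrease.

Before the shock: 2124 - 2p = 3p - 371 ⇒ 2495 = 5p ⇒ p = 499, q = 1126.
The new curves are qd = 1535 - 2p (demand) and qs = 3p - 480 (supply).
Setting them equal: 1535 - 2p = 3p - 480 → 2015 = 5p, so p = 403 and q = 729.
Δq = 729 − 1126 = -397.

-397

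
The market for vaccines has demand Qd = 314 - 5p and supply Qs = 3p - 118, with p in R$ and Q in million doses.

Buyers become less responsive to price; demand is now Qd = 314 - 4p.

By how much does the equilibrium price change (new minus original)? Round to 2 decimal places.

+7.71

Original equilibrium: 314 - 5p = 3p - 118 gives 432 = 8p, so p = 54 and Q = 44.
The shock moves the curves to Qd = 314 - 4p and Qs = 3p - 118.
Setting them equal: 314 - 4p = 3p - 118 → 432 = 7p, so p = 432/7 ≈ 61.7143 and Q = 470/7 ≈ 67.1429.
Δp = 61.7143 − 54 = +7.71.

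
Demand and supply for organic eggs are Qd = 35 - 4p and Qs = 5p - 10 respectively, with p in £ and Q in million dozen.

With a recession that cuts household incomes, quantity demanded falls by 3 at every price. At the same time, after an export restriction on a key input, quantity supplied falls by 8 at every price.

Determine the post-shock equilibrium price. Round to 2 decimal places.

Original equilibrium: 35 - 4p = 5p - 10 gives 45 = 9p, so p = 5 and Q = 15.
After the shift, demand is Qd = 32 - 4p and supply is Qs = 5p - 18.
New equilibrium: 32 - 4p = 5p - 18 ⇒ 50 = 9p ⇒ p = 50/9 ≈ 5.5556, Q = 88/9 ≈ 9.7778.

5.56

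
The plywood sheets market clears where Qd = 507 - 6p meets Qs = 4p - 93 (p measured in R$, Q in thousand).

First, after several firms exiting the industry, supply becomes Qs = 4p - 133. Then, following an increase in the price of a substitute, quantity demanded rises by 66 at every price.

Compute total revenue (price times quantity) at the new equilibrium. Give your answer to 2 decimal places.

10547.64

Original equilibrium: 507 - 6p = 4p - 93 gives 600 = 10p, so p = 60 and Q = 147.
The new curves are Qd = 573 - 6p (demand) and Qs = 4p - 133 (supply).
New equilibrium: 573 - 6p = 4p - 133 ⇒ 706 = 10p ⇒ p = 70.6, Q = 149.4.
New expenditure = 70.6 × 149.4 = 10547.64.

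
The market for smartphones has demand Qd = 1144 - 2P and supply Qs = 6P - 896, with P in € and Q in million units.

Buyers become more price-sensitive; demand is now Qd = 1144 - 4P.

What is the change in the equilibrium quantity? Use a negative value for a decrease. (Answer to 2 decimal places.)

Before the shock: 1144 - 2P = 6P - 896 ⇒ 2040 = 8P ⇒ P = 255, Q = 634.
The new curves are Qd = 1144 - 4P (demand) and Qs = 6P - 896 (supply).
Setting them equal: 1144 - 4P = 6P - 896 → 2040 = 10P, so P = 204 and Q = 328.
ΔQ = 328 − 634 = -306.00.

-306.00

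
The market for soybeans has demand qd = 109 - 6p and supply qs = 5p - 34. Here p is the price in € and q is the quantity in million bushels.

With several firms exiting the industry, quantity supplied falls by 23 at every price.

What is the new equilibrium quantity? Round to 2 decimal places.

Solve the original market: 109 - 6p = 5p - 34, hence p = 13 and q = 31.
The new curves are qd = 109 - 6p (demand) and qs = 5p - 57 (supply).
Equate the new curves: 109 - 6p = 5p - 57, giving 166 = 11p, p = 166/11 ≈ 15.0909, q = 203/11 ≈ 18.4545.

18.45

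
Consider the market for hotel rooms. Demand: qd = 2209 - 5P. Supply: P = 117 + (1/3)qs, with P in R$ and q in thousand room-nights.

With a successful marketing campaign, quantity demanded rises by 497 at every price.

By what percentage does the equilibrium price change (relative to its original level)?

+19.4140625

Original equilibrium: 2209 - 5P = 3P - 351 gives 2560 = 8P, so P = 320 and q = 609.
After the shift, demand is qd = 2706 - 5P and supply is qs = 3P - 351.
Equate the new curves: 2706 - 5P = 3P - 351, giving 3057 = 8P, P = 382.125, q = 795.375.
%ΔP = (382.125 − 320) / 320 × 100 = +19.4140625%.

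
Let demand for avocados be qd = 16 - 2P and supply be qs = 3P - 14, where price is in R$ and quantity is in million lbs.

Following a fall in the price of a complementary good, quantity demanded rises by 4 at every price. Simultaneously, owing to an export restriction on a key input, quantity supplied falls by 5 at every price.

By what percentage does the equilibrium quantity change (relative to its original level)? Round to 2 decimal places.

+10.00

Before the shock: 16 - 2P = 3P - 14 ⇒ 30 = 5P ⇒ P = 6, q = 4.
The shock moves the curves to qd = 20 - 2P and qs = 3P - 19.
Setting them equal: 20 - 2P = 3P - 19 → 39 = 5P, so P = 7.8 and q = 4.4.
%Δq = (4.4 − 4) / 4 × 100 = +10.00%.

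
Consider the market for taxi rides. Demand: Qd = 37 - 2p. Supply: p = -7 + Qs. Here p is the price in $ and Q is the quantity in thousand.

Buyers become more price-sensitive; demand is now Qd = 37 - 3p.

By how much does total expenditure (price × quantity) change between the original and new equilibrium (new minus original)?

-61.25

Initially, 37 - 2p = p + 7, so 30 = 3p and p = 10, Q = 17.
The shock moves the curves to Qd = 37 - 3p and Qs = p + 7.
Clearing the new market: 37 - 3p = p + 7, so p = 7.5 and Q = 14.5.
Expenditure moves from 10×17 = 170 to 7.5×14.5 = 108.75; change = -61.25.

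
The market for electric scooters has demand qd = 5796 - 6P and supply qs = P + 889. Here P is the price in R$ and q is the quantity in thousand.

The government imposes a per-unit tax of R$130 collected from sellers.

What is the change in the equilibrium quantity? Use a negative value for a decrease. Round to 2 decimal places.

Before the shock: 5796 - 6P = P + 889 ⇒ 4907 = 7P ⇒ P = 701, q = 1590.
Since sellers keep the price net of the tax, the effective supply curve becomes qs = P + 759.
Clearing the new market: 5796 - 6P = P + 759, so P = 5037/7 ≈ 719.5714 and q = 10350/7 ≈ 1478.5714.
Δq = 1478.5714 − 1590 = -111.43.

-111.43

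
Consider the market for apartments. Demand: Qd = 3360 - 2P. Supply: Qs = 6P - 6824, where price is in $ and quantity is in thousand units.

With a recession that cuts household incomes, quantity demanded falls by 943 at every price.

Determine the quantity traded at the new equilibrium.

Before the shock: 3360 - 2P = 6P - 6824 ⇒ 10184 = 8P ⇒ P = 1273, Q = 814.
The shock moves the curves to Qd = 2417 - 2P and Qs = 6P - 6824.
New equilibrium: 2417 - 2P = 6P - 6824 ⇒ 9241 = 8P ⇒ P = 1155.125, Q = 106.75.

106.75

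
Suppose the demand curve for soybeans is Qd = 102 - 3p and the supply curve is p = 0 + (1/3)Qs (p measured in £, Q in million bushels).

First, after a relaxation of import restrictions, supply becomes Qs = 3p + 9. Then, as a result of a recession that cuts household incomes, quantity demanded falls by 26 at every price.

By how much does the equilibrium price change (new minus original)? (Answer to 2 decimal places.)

-5.83

Solve the original market: 102 - 3p = 3p, hence p = 17 and Q = 51.
The new curves are Qd = 76 - 3p (demand) and Qs = 3p + 9 (supply).
Setting them equal: 76 - 3p = 3p + 9 → 67 = 6p, so p = 67/6 ≈ 11.1667 and Q = 42.5.
Δp = 11.1667 − 17 = -5.83.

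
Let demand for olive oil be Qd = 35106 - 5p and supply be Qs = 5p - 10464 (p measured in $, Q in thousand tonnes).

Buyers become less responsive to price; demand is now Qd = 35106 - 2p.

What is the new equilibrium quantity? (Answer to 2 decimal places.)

Before the shock: 35106 - 5p = 5p - 10464 ⇒ 45570 = 10p ⇒ p = 4557, Q = 12321.
The shock moves the curves to Qd = 35106 - 2p and Qs = 5p - 10464.
Clearing the new market: 35106 - 2p = 5p - 10464, so p = 6510 and Q = 22086.

22086.00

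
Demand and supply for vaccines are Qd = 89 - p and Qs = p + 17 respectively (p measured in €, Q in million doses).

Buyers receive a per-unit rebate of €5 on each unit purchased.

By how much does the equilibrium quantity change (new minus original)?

+2.5

Before the shock: 89 - p = p + 17 ⇒ 72 = 2p ⇒ p = 36, Q = 53.
Since buyers' out-of-pocket price is the market price minus the rebate, the effective demand curve becomes Qd = 94 - p.
Setting them equal: 94 - p = p + 17 → 77 = 2p, so p = 38.5 and Q = 55.5.
ΔQ = 55.5 − 53 = +2.5.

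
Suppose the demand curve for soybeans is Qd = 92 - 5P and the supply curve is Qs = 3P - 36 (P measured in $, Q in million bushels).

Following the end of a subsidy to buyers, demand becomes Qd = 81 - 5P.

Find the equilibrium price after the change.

Solve the original market: 92 - 5P = 3P - 36, hence P = 16 and Q = 12.
The new curves are Qd = 81 - 5P (demand) and Qs = 3P - 36 (supply).
Clearing the new market: 81 - 5P = 3P - 36, so P = 14.625 and Q = 7.875.

14.625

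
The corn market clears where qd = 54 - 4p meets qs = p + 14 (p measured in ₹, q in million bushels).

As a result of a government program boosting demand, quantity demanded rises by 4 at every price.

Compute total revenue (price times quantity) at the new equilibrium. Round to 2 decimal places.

Solve the original market: 54 - 4p = p + 14, hence p = 8 and q = 22.
The shock moves the curves to qd = 58 - 4p and qs = p + 14.
Equate the new curves: 58 - 4p = p + 14, giving 44 = 5p, p = 8.8, q = 22.8.
New expenditure = 8.8 × 22.8 = 200.64.

200.64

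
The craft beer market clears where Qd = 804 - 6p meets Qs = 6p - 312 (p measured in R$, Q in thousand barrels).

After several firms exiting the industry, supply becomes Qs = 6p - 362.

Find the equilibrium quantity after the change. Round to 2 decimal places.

221.00

Original equilibrium: 804 - 6p = 6p - 312 gives 1116 = 12p, so p = 93 and Q = 246.
With the change applied: demand Qd = 804 - 6p, supply Qs = 6p - 362.
New equilibrium: 804 - 6p = 6p - 362 ⇒ 1166 = 12p ⇒ p = 583/6 ≈ 97.1667, Q = 221.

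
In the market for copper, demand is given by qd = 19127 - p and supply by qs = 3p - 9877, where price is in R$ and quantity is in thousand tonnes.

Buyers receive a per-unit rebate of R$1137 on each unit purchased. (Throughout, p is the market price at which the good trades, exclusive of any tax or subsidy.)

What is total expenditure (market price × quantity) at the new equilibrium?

95914313.4375

Before the shock: 19127 - p = 3p - 9877 ⇒ 29004 = 4p ⇒ p = 7251, q = 11876.
Since buyers' out-of-pocket price is the market price minus the rebate, the effective demand curve becomes qd = 20264 - p.
Setting them equal: 20264 - p = 3p - 9877 → 30141 = 4p, so p = 7535.25 and q = 12728.75.
New expenditure = 7535.25 × 12728.75 = 95914313.4375.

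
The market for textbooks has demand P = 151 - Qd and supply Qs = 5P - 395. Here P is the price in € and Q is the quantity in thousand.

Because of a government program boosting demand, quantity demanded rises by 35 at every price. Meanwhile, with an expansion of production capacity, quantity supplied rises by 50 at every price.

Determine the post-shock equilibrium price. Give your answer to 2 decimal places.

Initially, 151 - P = 5P - 395, so 546 = 6P and P = 91, Q = 60.
With the change applied: demand Qd = 186 - P, supply Qs = 5P - 345.
New equilibrium: 186 - P = 5P - 345 ⇒ 531 = 6P ⇒ P = 88.5, Q = 97.5.

88.50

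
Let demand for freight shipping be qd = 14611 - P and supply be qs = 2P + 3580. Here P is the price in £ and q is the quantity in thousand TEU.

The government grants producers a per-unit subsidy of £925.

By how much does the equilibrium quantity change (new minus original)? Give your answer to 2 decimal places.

Solve the original market: 14611 - P = 2P + 3580, hence P = 3677 and q = 10934.
Since sellers receive the price plus the subsidy, the effective supply curve becomes qs = 2P + 5430.
Clearing the new market: 14611 - P = 2P + 5430, so P = 9181/3 ≈ 3060.3333 and q = 34652/3 ≈ 11550.6667.
Δq = 11550.6667 − 10934 = +616.67.

+616.67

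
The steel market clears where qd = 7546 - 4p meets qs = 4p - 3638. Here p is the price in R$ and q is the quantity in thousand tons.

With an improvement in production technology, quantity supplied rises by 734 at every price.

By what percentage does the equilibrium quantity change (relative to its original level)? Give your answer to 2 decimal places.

+18.78

Solve the original market: 7546 - 4p = 4p - 3638, hence p = 1398 and q = 1954.
With the change applied: demand qd = 7546 - 4p, supply qs = 4p - 2904.
New equilibrium: 7546 - 4p = 4p - 2904 ⇒ 10450 = 8p ⇒ p = 1306.25, q = 2321.
%Δq = (2321 − 1954) / 1954 × 100 = +18.78%.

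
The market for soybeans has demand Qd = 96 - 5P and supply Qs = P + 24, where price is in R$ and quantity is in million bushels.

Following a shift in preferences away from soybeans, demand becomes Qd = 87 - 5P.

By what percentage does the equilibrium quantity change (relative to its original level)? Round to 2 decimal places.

Original equilibrium: 96 - 5P = P + 24 gives 72 = 6P, so P = 12 and Q = 36.
With the change applied: demand Qd = 87 - 5P, supply Qs = P + 24.
New equilibrium: 87 - 5P = P + 24 ⇒ 63 = 6P ⇒ P = 10.5, Q = 34.5.
%ΔQ = (34.5 − 36) / 36 × 100 = -4.17%.

-4.17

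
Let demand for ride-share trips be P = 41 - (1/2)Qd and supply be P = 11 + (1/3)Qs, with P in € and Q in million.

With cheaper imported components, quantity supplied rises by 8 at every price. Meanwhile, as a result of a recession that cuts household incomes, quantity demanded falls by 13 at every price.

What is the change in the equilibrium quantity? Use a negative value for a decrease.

-4.6

Original equilibrium: 82 - 2P = 3P - 33 gives 115 = 5P, so P = 23 and Q = 36.
The new curves are Qd = 69 - 2P (demand) and Qs = 3P - 25 (supply).
Equate the new curves: 69 - 2P = 3P - 25, giving 94 = 5P, P = 18.8, Q = 31.4.
ΔQ = 31.4 − 36 = -4.6.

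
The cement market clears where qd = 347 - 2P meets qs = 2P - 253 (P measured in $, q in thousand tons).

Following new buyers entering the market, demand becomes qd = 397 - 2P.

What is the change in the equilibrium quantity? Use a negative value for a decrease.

+25

Initially, 347 - 2P = 2P - 253, so 600 = 4P and P = 150, q = 47.
With the change applied: demand qd = 397 - 2P, supply qs = 2P - 253.
Clearing the new market: 397 - 2P = 2P - 253, so P = 162.5 and q = 72.
Δq = 72 − 47 = +25.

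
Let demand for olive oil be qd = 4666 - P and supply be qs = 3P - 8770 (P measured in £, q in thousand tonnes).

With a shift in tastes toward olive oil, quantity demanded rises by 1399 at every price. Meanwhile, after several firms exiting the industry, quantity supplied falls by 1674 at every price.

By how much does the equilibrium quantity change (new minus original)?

Initially, 4666 - P = 3P - 8770, so 13436 = 4P and P = 3359, q = 1307.
With the change applied: demand qd = 6065 - P, supply qs = 3P - 10444.
Clearing the new market: 6065 - P = 3P - 10444, so P = 4127.25 and q = 1937.75.
Δq = 1937.75 − 1307 = +630.75.

+630.75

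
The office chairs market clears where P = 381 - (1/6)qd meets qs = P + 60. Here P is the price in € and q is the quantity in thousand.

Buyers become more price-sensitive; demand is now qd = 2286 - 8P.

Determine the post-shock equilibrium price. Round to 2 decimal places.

Original equilibrium: 2286 - 6P = P + 60 gives 2226 = 7P, so P = 318 and q = 378.
The shock moves the curves to qd = 2286 - 8P and qs = P + 60.
Clearing the new market: 2286 - 8P = P + 60, so P = 742/3 ≈ 247.3333 and q = 922/3 ≈ 307.3333.

247.33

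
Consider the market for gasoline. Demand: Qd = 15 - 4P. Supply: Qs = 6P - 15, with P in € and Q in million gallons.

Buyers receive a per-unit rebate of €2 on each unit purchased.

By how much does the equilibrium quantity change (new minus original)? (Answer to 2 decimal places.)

Original equilibrium: 15 - 4P = 6P - 15 gives 30 = 10P, so P = 3 and Q = 3.
Since buyers' out-of-pocket price is the market price minus the rebate, the effective demand curve becomes Qd = 23 - 4P.
Equate the new curves: 23 - 4P = 6P - 15, giving 38 = 10P, P = 3.8, Q = 7.8.
ΔQ = 7.8 − 3 = +4.80.

+4.80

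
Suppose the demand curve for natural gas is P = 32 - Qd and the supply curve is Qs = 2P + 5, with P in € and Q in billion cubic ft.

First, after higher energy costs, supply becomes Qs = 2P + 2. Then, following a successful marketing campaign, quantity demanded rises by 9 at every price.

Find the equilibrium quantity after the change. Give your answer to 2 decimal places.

28.00

Original equilibrium: 32 - P = 2P + 5 gives 27 = 3P, so P = 9 and Q = 23.
The shock moves the curves to Qd = 41 - P and Qs = 2P + 2.
New equilibrium: 41 - P = 2P + 2 ⇒ 39 = 3P ⇒ P = 13, Q = 28.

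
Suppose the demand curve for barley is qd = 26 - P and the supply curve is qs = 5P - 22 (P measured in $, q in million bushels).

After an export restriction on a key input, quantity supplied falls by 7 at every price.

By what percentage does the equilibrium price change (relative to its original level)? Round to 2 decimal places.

Solve the original market: 26 - P = 5P - 22, hence P = 8 and q = 18.
The shock moves the curves to qd = 26 - P and qs = 5P - 29.
Equate the new curves: 26 - P = 5P - 29, giving 55 = 6P, P = 55/6 ≈ 9.1667, q = 101/6 ≈ 16.8333.
%ΔP = (9.1667 − 8) / 8 × 100 = +14.58%.

+14.58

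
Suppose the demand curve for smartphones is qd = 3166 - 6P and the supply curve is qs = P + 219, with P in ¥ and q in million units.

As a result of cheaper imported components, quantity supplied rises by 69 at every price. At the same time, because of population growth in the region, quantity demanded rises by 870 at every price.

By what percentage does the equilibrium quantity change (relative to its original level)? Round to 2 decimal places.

Before the shock: 3166 - 6P = P + 219 ⇒ 2947 = 7P ⇒ P = 421, q = 640.
After the shift, demand is qd = 4036 - 6P and supply is qs = P + 288.
Clearing the new market: 4036 - 6P = P + 288, so P = 3748/7 ≈ 535.4286 and q = 5764/7 ≈ 823.4286.
%Δq = (823.4286 − 640) / 640 × 100 = +28.66%.

+28.66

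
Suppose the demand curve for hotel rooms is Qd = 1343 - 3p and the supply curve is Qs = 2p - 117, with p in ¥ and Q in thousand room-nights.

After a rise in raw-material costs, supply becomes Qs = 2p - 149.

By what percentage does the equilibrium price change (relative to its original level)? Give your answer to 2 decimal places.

+2.19

Initially, 1343 - 3p = 2p - 117, so 1460 = 5p and p = 292, Q = 467.
After the shift, demand is Qd = 1343 - 3p and supply is Qs = 2p - 149.
New equilibrium: 1343 - 3p = 2p - 149 ⇒ 1492 = 5p ⇒ p = 298.4, Q = 447.8.
%Δp = (298.4 − 292) / 292 × 100 = +2.19%.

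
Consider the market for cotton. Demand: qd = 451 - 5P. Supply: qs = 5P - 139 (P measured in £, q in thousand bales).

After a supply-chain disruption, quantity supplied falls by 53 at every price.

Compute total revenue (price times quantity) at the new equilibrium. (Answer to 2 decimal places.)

8326.85

Initially, 451 - 5P = 5P - 139, so 590 = 10P and P = 59, q = 156.
The new curves are qd = 451 - 5P (demand) and qs = 5P - 192 (supply).
Setting them equal: 451 - 5P = 5P - 192 → 643 = 10P, so P = 64.3 and q = 129.5.
New expenditure = 64.3 × 129.5 = 8326.85.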